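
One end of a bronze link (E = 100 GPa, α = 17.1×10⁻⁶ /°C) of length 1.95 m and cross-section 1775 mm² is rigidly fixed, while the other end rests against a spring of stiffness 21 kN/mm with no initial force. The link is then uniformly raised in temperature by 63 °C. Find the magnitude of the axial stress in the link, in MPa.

If the spring were absent the link would lengthen by αΔT L = 17.1×10⁻⁶ × 63 × 1950 = 2.101 mm.
Let P be the compressive force at the spring. The link shortens elastically by PL/(AE) and the spring compresses by P/k; together these equal δ_free.
So P = δ_free / [L/(AE) + 1/k] = 2.101 / [ 1950/(1775×100×10³) + 1/(21×10³) ].
P = 2.101 / 5.86×10⁻⁵ = 35850 N.
σ = P/A = 35850/1775 = 20.19 MPa.

σ ≈ 20.2 MPa (compressive)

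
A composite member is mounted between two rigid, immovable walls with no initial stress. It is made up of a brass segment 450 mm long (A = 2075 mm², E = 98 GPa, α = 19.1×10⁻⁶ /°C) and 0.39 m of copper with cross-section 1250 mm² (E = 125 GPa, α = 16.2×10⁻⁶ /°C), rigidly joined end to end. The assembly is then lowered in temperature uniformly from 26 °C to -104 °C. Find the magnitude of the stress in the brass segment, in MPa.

If the supports were absent, the total length change would be Σ αᵢΔT Lᵢ = 19.1×10⁻⁶×130×450 + 16.2×10⁻⁶×130×390 = 1.939 mm.
Since the ends are fixed, an axial force P builds up, equal in every segment, with P · Σ Lᵢ/(AᵢEᵢ) = δ_free.
The series flexibility is Σ Lᵢ/(AᵢEᵢ) = 450/(2075×98×10³) + 390/(1250×125×10³) = 4.709×10⁻⁶ mm/N.
P = 1.939 / 4.709×10⁻⁶ = 411700 N = 411.7 kN, tensile.
σ_{brass} = P / A = 411700 / 2075 = 198.4 MPa.

σ ≈ 198 MPa (tensile)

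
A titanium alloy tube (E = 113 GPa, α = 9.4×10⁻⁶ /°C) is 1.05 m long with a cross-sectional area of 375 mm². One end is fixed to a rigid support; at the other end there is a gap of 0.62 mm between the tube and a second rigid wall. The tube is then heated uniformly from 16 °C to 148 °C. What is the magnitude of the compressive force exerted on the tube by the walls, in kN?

P ≈ 27.6 kN

If the wall were absent the tube would grow by αΔT L = 9.4×10⁻⁶ × 132 × 1050 = 1.303 mm.
After closing the 0.62 mm clearance, 1.303 − 0.62 = 0.6828 mm of expansion remains to be suppressed by the wall.
That suppressed elongation corresponds to σ = E·Δ/L = 113×10³ × 0.6828/1050 = 73.49 MPa.
Force on the wall = σA = 73.49 × 375 mm² = 27.56 kN.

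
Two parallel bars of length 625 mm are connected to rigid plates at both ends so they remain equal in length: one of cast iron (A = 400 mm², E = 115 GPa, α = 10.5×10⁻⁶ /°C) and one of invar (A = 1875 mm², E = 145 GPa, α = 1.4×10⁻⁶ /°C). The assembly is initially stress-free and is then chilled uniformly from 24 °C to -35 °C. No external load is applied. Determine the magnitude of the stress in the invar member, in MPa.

σ ≈ 11.3 MPa (compressive)

Equilibrium of a rigid end plate with no external load gives equal and opposite internal forces ±P in the two members. Since α_{cast iron} > α_{invar}, cooling drives the cast iron into tension and the invar into compression.
Compatibility of the two members (thermal + elastic change equal): (α₁ − α₂)ΔT = P·[1/(A₁E₁) + 1/(A₂E₂)].
|α₁ − α₂|·ΔT = 9.1×10⁻⁶ × 59 = 0.0005369.
1/(A₁E₁) + 1/(A₂E₂) = 1/(400×115×10³) + 1/(1875×145×10³) = 2.542×10⁻⁸ N⁻¹.
P = 0.0005369 / 2.542×10⁻⁸ = 21120 N = 21.12 kN.
σ_{invar} = P/A₂ = 21120/1875 = 11.27 MPa, compressive.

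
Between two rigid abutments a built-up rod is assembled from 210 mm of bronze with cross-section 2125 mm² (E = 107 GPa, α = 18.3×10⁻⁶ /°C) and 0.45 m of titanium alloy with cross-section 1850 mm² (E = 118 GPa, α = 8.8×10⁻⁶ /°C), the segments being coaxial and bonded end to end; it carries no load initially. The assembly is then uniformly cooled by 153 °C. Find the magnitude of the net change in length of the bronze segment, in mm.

If the supports were absent, the total length change would be Σ αᵢΔT Lᵢ = 18.3×10⁻⁶×153×210 + 8.8×10⁻⁶×153×450 = 1.194 mm.
The walls prevent any net length change, so an axial force P (same in every segment) develops. Compatibility: P · Σ Lᵢ/(AᵢEᵢ) = δ_free.
The series flexibility is Σ Lᵢ/(AᵢEᵢ) = 210/(2125×107×10³) + 450/(1850×118×10³) = 2.985×10⁻⁶ mm/N.
Hence P = δ_free / Σ(L/AE) = 1.194/2.985×10⁻⁶ = 400 kN (tensile).
For the bronze segment, free thermal change = 18.3×10⁻⁶×153×210 = 0.588 mm and elastic change from P = 400000×210/(2125×107×10³) = 0.3694 mm; these oppose, so the net change is 0.219 mm (segment shortens).

|ΔL| ≈ 0.219 mm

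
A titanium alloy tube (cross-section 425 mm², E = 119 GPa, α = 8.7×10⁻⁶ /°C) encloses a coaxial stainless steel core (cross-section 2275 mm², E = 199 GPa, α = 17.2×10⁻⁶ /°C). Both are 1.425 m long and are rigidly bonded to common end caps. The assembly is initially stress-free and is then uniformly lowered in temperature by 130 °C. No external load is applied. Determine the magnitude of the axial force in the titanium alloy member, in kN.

P ≈ 50.3 kN (compressive in the titanium alloy)

Equilibrium of a rigid end plate with no external load gives equal and opposite internal forces ±P in the two members. Since α_{stainless steel} > α_{titanium alloy}, cooling drives the stainless steel into tension and the titanium alloy into compression.
Compatibility of the two members (thermal + elastic change equal): (α₁ − α₂)ΔT = P·[1/(A₁E₁) + 1/(A₂E₂)].
|α₁ − α₂|·ΔT = 8.5×10⁻⁶ × 130 = 0.001105.
1/(A₁E₁) + 1/(A₂E₂) = 1/(425×119×10³) + 1/(2275×199×10³) = 2.198×10⁻⁸ N⁻¹.
So P = 0.001105 / 2.198×10⁻⁸ = 50.27 kN.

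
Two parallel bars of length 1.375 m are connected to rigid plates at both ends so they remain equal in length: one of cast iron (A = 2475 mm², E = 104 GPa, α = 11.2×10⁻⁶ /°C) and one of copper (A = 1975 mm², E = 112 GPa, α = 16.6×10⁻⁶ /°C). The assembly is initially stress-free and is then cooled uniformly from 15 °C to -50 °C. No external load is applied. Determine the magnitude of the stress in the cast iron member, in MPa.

σ ≈ 16.9 MPa (compressive)

Equilibrium of a rigid end plate with no external load gives equal and opposite internal forces ±P in the two members. Since α_{copper} > α_{cast iron}, cooling drives the copper into tension and the cast iron into compression.
Equating the net (thermal + elastic) strains gives |α₁ − α₂|·ΔT = P·[1/(A₁E₁) + 1/(A₂E₂)].
|α₁ − α₂|·ΔT = 5.4×10⁻⁶ × 65 = 0.000351.
1/(A₁E₁) + 1/(A₂E₂) = 1/(2475×104×10³) + 1/(1975×112×10³) = 8.406×10⁻⁹ N⁻¹.
P = 0.000351 / 8.406×10⁻⁹ = 41760 N = 41.76 kN.
σ_{cast iron} = P/A₁ = 41760/2475 = 16.87 MPa, compressive.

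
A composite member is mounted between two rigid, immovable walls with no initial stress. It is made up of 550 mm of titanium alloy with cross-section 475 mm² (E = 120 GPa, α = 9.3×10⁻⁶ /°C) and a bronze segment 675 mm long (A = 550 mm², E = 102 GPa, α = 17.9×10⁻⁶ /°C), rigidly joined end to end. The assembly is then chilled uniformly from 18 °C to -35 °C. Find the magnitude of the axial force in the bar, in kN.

If the supports were absent, the total length change would be Σ αᵢΔT Lᵢ = 9.3×10⁻⁶×53×550 + 17.9×10⁻⁶×53×675 = 0.9115 mm.
The walls prevent any net length change, so an axial force P (same in every segment) develops. Compatibility: P · Σ Lᵢ/(AᵢEᵢ) = δ_free.
The series flexibility is Σ Lᵢ/(AᵢEᵢ) = 550/(475×120×10³) + 675/(550×102×10³) = 2.168×10⁻⁵ mm/N.
P = 0.9115 / 2.168×10⁻⁵ = 42040 N = 42.04 kN, tensile.

P ≈ 42 kN (tensile)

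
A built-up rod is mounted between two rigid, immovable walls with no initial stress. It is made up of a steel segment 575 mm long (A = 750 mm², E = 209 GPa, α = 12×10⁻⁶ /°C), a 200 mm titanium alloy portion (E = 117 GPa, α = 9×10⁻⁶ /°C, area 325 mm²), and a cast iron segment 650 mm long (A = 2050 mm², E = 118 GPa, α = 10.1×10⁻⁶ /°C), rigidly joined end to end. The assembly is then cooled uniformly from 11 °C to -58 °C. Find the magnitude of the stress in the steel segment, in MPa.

Free thermal contraction of the whole bar: Σ αᵢΔT Lᵢ = 12×10⁻⁶×69×575 + 9×10⁻⁶×69×200 + 10.1×10⁻⁶×69×650 = 1.053 mm.
The walls prevent any net length change, so an axial force P (same in every segment) develops. Compatibility: P · Σ Lᵢ/(AᵢEᵢ) = δ_free.
The series flexibility is Σ Lᵢ/(AᵢEᵢ) = 575/(750×209×10³) + 200/(325×117×10³) + 650/(2050×118×10³) = 1.162×10⁻⁵ mm/N.
P = 1.053 / 1.162×10⁻⁵ = 90680 N = 90.68 kN, tensile.
σ_{steel} = P / A = 90680 / 750 = 120.9 MPa.

σ ≈ 121 MPa (tensile)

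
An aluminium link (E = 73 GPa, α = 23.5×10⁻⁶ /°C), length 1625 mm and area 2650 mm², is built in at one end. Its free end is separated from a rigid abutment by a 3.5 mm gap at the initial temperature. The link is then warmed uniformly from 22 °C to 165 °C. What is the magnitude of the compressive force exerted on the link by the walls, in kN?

If the wall were absent the link would grow by αΔT L = 23.5×10⁻⁶ × 143 × 1625 = 5.461 mm.
This exceeds the 3.5 mm gap, so the wall pushes back. The portion of expansion that must be recovered elastically is δ_free − gap = 5.461 − 3.5 = 1.961 mm.
That suppressed elongation corresponds to σ = E·Δ/L = 73×10³ × 1.961/1625 = 88.09 MPa.
P = σA = 88.09 × 2650 = 233.4 kN.

P ≈ 233 kN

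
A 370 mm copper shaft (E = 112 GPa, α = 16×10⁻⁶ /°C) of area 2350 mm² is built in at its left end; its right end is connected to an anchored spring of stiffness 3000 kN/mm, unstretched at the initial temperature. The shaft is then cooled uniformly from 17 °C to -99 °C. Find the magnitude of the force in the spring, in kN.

P ≈ 395 kN

Free thermal contraction: δ_free = αΔT L = 16×10⁻⁶ × 116 × 370 = 0.6867 mm.
Let P be the tensile force in the spring. The shaft extends elastically by PL/(AE) and the spring stretches by P/k; together these equal δ_free.
So P = δ_free / [L/(AE) + 1/k] = 0.6867 / [ 370/(2350×112×10³) + 1/(3000×10³) ].
P = 0.6867 / 1.739×10⁻⁶ = 394900 N.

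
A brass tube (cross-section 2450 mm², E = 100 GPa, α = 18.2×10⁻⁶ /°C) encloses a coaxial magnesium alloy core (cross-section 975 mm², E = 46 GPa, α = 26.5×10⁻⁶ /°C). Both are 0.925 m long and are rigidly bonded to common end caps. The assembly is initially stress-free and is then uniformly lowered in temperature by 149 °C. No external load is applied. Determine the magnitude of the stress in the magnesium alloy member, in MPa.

σ ≈ 48.1 MPa (tensile)

The magnesium alloy has the larger α, so on cooling it would change length more than the brass if both were free. The rigid plates force a common final length, so the magnesium alloy is put into tension and the brass into compression, with equal and opposite forces P (no external load).
Setting the final lengths equal and cancelling L: (α₁ − α₂)ΔT = P/(A₁E₁) + P/(A₂E₂).
|α₁ − α₂|·ΔT = 8.3×10⁻⁶ × 149 = 0.001237.
1/(A₁E₁) + 1/(A₂E₂) = 1/(2450×100×10³) + 1/(975×46×10³) = 2.638×10⁻⁸ N⁻¹.
P = 0.001237 / 2.638×10⁻⁸ = 46880 N = 46.88 kN.
σ_{magnesium alloy} = P/A₂ = 46880/975 = 48.09 MPa, tensile.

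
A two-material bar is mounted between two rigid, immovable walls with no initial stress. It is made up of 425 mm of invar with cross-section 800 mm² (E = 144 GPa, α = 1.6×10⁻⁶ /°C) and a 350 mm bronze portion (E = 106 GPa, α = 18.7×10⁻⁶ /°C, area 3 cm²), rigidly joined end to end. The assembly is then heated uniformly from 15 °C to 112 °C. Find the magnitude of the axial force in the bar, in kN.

P ≈ 47.7 kN (compressive)

If the supports were absent, the total length change would be Σ αᵢΔT Lᵢ = 1.6×10⁻⁶×97×425 + 18.7×10⁻⁶×97×350 = 0.7008 mm.
The walls prevent any net length change, so an axial force P (same in every segment) develops. Compatibility: P · Σ Lᵢ/(AᵢEᵢ) = δ_free.
The series flexibility is Σ Lᵢ/(AᵢEᵢ) = 425/(800×144×10³) + 350/(300×106×10³) = 1.47×10⁻⁵ mm/N.
So P = 0.7008 / 1.47×10⁻⁵ = 47.69 kN, compressive.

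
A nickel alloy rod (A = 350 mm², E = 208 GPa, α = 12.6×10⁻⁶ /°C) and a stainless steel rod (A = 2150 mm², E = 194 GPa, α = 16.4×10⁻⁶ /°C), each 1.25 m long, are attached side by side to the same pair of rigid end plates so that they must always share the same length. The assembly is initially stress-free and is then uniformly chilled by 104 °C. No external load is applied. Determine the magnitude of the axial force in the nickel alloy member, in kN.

P ≈ 24.5 kN (compressive in the nickel alloy)

Both members must finish at the same length. With the larger α, the stainless steel tends to over-contract; the plates restrain it, putting the stainless steel in tension and the nickel alloy in compression. With no external load the two internal forces are equal and opposite, magnitude P.
Equating the net (thermal + elastic) strains gives |α₁ − α₂|·ΔT = P·[1/(A₁E₁) + 1/(A₂E₂)].
|α₁ − α₂|·ΔT = 3.8×10⁻⁶ × 104 = 0.0003952.
1/(A₁E₁) + 1/(A₂E₂) = 1/(350×208×10³) + 1/(2150×194×10³) = 1.613×10⁻⁸ N⁻¹.
P = 0.0003952 / 1.613×10⁻⁸ = 24500 N = 24.5 kN.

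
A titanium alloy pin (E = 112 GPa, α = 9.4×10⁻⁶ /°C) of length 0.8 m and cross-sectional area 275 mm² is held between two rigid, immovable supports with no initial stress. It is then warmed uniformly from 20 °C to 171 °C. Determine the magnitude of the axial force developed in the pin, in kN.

With zero net strain, σ = E·αΔT = 112 GPa × 9.4×10⁻⁶ × 151 = 159 MPa.
Then P = σA = 159 × 275 mm² = 43.72 kN, compressive.

P ≈ 43.7 kN (compressive)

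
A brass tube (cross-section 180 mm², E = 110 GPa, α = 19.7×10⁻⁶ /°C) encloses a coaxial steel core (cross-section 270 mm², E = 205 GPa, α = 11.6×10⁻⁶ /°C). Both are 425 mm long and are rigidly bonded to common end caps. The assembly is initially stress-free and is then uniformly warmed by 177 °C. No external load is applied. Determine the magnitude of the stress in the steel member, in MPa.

σ ≈ 77.4 MPa (tensile)

Equilibrium of a rigid end plate with no external load gives equal and opposite internal forces ±P in the two members. Since α_{brass} > α_{steel}, heating drives the brass into compression and the steel into tension.
Compatibility of the two members (thermal + elastic change equal): (α₁ − α₂)ΔT = P·[1/(A₁E₁) + 1/(A₂E₂)].
|α₁ − α₂|·ΔT = 8.1×10⁻⁶ × 177 = 0.001434.
1/(A₁E₁) + 1/(A₂E₂) = 1/(180×110×10³) + 1/(270×205×10³) = 6.857×10⁻⁸ N⁻¹.
So P = 0.001434 / 6.857×10⁻⁸ = 20.91 kN.
σ_{steel} = P/A₂ = 20910/270 = 77.44 MPa, tensile.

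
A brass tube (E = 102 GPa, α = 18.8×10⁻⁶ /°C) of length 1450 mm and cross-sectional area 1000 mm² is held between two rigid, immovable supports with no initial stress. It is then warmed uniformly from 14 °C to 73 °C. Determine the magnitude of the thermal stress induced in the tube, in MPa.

Because both ends are immovable the net strain is zero, and the suppressed thermal strain is αΔT = 18.8×10⁻⁶ × 59 = 1109.2×10⁻⁶.
Hence σ = E·αΔT = 102×10³ × 1109.2×10⁻⁶ = 113.1 MPa, compressive.

σ ≈ 113 MPa (compressive)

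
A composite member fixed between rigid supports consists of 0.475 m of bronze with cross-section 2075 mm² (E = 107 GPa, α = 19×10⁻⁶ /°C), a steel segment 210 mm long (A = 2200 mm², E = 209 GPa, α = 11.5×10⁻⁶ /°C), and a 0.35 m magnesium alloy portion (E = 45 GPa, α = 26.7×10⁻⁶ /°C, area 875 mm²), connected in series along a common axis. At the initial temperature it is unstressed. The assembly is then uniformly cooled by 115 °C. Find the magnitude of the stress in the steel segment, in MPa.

σ ≈ 94.6 MPa (tensile)

If the supports were absent, the total length change would be Σ αᵢΔT Lᵢ = 19×10⁻⁶×115×475 + 11.5×10⁻⁶×115×210 + 26.7×10⁻⁶×115×350 = 2.39 mm.
The rigid supports impose zero overall length change; the single axial force P common to all segments must satisfy P Σ Lᵢ/(AᵢEᵢ) = δ_free.
Σ Lᵢ/(AᵢEᵢ) = 475/(2075×107×10³) + 210/(2200×209×10³) + 350/(875×45×10³) = 1.149×10⁻⁵ mm/N.
P = 2.39 / 1.149×10⁻⁵ = 208100 N = 208.1 kN, tensile.
σ_{steel} = P / A = 208100 / 2200 = 94.6 MPa.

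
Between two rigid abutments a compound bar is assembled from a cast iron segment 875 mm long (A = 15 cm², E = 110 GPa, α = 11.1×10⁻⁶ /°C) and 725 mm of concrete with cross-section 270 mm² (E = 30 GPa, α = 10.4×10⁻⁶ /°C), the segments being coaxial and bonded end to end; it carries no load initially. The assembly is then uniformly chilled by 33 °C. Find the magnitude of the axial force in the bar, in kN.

P ≈ 6.01 kN (tensile)

With the walls removed the bar would change length by δ_free = Σ αᵢΔT Lᵢ = 11.1×10⁻⁶×33×875 + 10.4×10⁻⁶×33×725 = 0.5693 mm.
The rigid supports impose zero overall length change; the single axial force P common to all segments must satisfy P Σ Lᵢ/(AᵢEᵢ) = δ_free.
The series flexibility is Σ Lᵢ/(AᵢEᵢ) = 875/(1500×110×10³) + 725/(270×30×10³) = 9.481×10⁻⁵ mm/N.
Hence P = δ_free / Σ(L/AE) = 0.5693/9.481×10⁻⁵ = 6.005 kN (tensile).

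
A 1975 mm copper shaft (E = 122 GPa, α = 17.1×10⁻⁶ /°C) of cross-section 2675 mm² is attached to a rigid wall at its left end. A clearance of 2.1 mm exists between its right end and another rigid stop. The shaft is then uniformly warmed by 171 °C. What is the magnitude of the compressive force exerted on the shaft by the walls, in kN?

Free thermal elongation = αΔT L = 17.1×10⁻⁶ × 171 × 1975 = 5.775 mm.
This exceeds the 2.1 mm gap, so the wall pushes back. The portion of expansion that must be recovered elastically is δ_free − gap = 5.775 − 2.1 = 3.675 mm.
Compatibility: PL/(AE) = 3.675 mm, so σ = P/A = E × (3.675/1975) = 227 MPa.
P = σA = 227 × 2675 = 607.3 kN.

P ≈ 607 kN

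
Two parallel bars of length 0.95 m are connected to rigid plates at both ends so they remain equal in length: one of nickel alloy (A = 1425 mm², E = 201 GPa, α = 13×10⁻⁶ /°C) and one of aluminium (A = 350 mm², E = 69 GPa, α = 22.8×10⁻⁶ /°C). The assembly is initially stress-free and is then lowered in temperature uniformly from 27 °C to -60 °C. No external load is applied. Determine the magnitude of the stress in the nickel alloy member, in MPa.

Both members must finish at the same length. With the larger α, the aluminium tends to over-contract; the plates restrain it, putting the aluminium in tension and the nickel alloy in compression. With no external load the two internal forces are equal and opposite, magnitude P.
Compatibility of the two members (thermal + elastic change equal): (α₁ − α₂)ΔT = P·[1/(A₁E₁) + 1/(A₂E₂)].
|α₁ − α₂|·ΔT = 9.8×10⁻⁶ × 87 = 0.0008526.
1/(A₁E₁) + 1/(A₂E₂) = 1/(1425×201×10³) + 1/(350×69×10³) = 4.49×10⁻⁸ N⁻¹.
P = 0.0008526 / 4.49×10⁻⁸ = 18990 N = 18.99 kN.
σ_{nickel alloy} = P/A₁ = 18990/1425 = 13.33 MPa, compressive.

σ ≈ 13.3 MPa (compressive)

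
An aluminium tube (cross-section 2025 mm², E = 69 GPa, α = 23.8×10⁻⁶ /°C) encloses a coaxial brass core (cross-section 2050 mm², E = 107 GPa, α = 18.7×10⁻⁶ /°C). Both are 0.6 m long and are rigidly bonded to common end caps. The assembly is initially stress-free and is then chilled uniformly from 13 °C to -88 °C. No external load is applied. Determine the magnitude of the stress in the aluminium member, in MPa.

σ ≈ 21.7 MPa (tensile)

The aluminium has the larger α, so on cooling it would change length more than the brass if both were free. The rigid plates force a common final length, so the aluminium is put into tension and the brass into compression, with equal and opposite forces P (no external load).
Setting the final lengths equal and cancelling L: (α₁ − α₂)ΔT = P/(A₁E₁) + P/(A₂E₂).
|α₁ − α₂|·ΔT = 5.1×10⁻⁶ × 101 = 0.0005151.
1/(A₁E₁) + 1/(A₂E₂) = 1/(2025×69×10³) + 1/(2050×107×10³) = 1.172×10⁻⁸ N⁻¹.
P = 0.0005151 / 1.172×10⁻⁸ = 43970 N = 43.97 kN.
σ_{aluminium} = P/A₁ = 43970/2025 = 21.71 MPa, tensile.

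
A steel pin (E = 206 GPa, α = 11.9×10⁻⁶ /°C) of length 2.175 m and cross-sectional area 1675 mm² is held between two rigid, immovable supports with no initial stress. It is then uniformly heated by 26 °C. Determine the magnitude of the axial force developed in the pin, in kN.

Full restraint means ε = 0, so the stress is σ = EαΔT = 206×10³ × 11.9×10⁻⁶ × 26 = 63.74 MPa.
Then P = σA = 63.74 × 1675 mm² = 106.8 kN, compressive.

P ≈ 107 kN (compressive)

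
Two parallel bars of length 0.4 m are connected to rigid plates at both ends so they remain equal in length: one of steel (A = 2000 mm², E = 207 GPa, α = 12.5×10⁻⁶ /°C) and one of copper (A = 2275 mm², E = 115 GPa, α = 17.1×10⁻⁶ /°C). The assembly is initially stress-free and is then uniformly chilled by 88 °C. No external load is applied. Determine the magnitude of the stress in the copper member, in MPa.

Both members must finish at the same length. With the larger α, the copper tends to over-contract; the plates restrain it, putting the copper in tension and the steel in compression. With no external load the two internal forces are equal and opposite, magnitude P.
Compatibility of the two members (thermal + elastic change equal): (α₁ − α₂)ΔT = P·[1/(A₁E₁) + 1/(A₂E₂)].
|α₁ − α₂|·ΔT = 4.6×10⁻⁶ × 88 = 0.0004048.
1/(A₁E₁) + 1/(A₂E₂) = 1/(2000×207×10³) + 1/(2275×115×10³) = 6.238×10⁻⁹ N⁻¹.
P = 0.0004048 / 6.238×10⁻⁹ = 64900 N = 64.9 kN.
σ_{copper} = P/A₂ = 64900/2275 = 28.53 MPa, tensile.

σ ≈ 28.5 MPa (tensile)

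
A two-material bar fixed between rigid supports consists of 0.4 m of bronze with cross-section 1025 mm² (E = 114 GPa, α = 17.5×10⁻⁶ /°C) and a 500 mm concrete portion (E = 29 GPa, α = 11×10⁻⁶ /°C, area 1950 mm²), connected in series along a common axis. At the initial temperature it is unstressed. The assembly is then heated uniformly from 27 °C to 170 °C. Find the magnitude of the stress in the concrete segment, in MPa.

If the supports were absent, the total length change would be Σ αᵢΔT Lᵢ = 17.5×10⁻⁶×143×400 + 11×10⁻⁶×143×500 = 1.787 mm.
The rigid supports impose zero overall length change; the single axial force P common to all segments must satisfy P Σ Lᵢ/(AᵢEᵢ) = δ_free.
The series flexibility is Σ Lᵢ/(AᵢEᵢ) = 400/(1025×114×10³) + 500/(1950×29×10³) = 1.226×10⁻⁵ mm/N.
Hence P = δ_free / Σ(L/AE) = 1.787/1.226×10⁻⁵ = 145.7 kN (compressive).
σ_{concrete} = P / A = 145700 / 1950 = 74.74 MPa.

σ ≈ 74.7 MPa (compressive)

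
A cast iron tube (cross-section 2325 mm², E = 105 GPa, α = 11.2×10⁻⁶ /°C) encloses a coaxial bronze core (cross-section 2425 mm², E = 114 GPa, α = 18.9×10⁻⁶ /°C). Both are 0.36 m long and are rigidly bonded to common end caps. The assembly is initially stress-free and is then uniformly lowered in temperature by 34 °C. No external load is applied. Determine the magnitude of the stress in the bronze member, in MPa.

σ ≈ 14 MPa (tensile)

The bronze has the larger α, so on cooling it would change length more than the cast iron if both were free. The rigid plates force a common final length, so the bronze is put into tension and the cast iron into compression, with equal and opposite forces P (no external load).
Compatibility of the two members (thermal + elastic change equal): (α₁ − α₂)ΔT = P·[1/(A₁E₁) + 1/(A₂E₂)].
|α₁ − α₂|·ΔT = 7.7×10⁻⁶ × 34 = 0.0002618.
1/(A₁E₁) + 1/(A₂E₂) = 1/(2325×105×10³) + 1/(2425×114×10³) = 7.714×10⁻⁹ N⁻¹.
So P = 0.0002618 / 7.714×10⁻⁹ = 33.94 kN.
σ_{bronze} = P/A₂ = 33940/2425 = 14 MPa, tensile.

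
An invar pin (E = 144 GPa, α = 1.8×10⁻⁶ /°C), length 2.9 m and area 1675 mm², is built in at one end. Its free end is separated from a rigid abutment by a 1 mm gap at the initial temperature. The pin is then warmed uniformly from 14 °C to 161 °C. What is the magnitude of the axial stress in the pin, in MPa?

σ ≈ 0 MPa

Unrestrained expansion: δ_free = αΔT L = 1.8×10⁻⁶ × 147 × 2900 = 0.7673 mm.
This is smaller than the 1 mm clearance, so the pin expands freely without reaching the stop — the stress is zero.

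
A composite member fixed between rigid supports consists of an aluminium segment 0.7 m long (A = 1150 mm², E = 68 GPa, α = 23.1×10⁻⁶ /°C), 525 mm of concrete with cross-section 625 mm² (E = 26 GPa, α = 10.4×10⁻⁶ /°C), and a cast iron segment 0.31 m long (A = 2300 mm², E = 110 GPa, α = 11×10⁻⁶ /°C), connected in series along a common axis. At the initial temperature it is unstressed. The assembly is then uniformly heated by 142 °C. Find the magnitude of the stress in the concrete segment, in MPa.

If the supports were absent, the total length change would be Σ αᵢΔT Lᵢ = 23.1×10⁻⁶×142×700 + 10.4×10⁻⁶×142×525 + 11×10⁻⁶×142×310 = 3.556 mm.
The walls prevent any net length change, so an axial force P (same in every segment) develops. Compatibility: P · Σ Lᵢ/(AᵢEᵢ) = δ_free.
Σ Lᵢ/(AᵢEᵢ) = 700/(1150×68×10³) + 525/(625×26×10³) + 310/(2300×110×10³) = 4.248×10⁻⁵ mm/N.
P = 3.556 / 4.248×10⁻⁵ = 83690 N = 83.69 kN, compressive.
σ_{concrete} = P / A = 83690 / 625 = 133.9 MPa.

σ ≈ 134 MPa (compressive)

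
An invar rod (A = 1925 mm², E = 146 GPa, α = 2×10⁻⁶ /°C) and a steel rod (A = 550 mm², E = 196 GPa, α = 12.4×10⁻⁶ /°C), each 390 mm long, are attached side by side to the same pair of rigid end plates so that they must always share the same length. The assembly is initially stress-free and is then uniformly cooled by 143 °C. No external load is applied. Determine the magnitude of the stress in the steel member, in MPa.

σ ≈ 211 MPa (tensile)

Equilibrium of a rigid end plate with no external load gives equal and opposite internal forces ±P in the two members. Since α_{steel} > α_{invar}, cooling drives the steel into tension and the invar into compression.
Compatibility of the two members (thermal + elastic change equal): (α₁ − α₂)ΔT = P·[1/(A₁E₁) + 1/(A₂E₂)].
|α₁ − α₂|·ΔT = 10.4×10⁻⁶ × 143 = 0.001487.
1/(A₁E₁) + 1/(A₂E₂) = 1/(1925×146×10³) + 1/(550×196×10³) = 1.283×10⁻⁸ N⁻¹.
So P = 0.001487 / 1.283×10⁻⁸ = 115.9 kN.
σ_{steel} = P/A₂ = 115900/550 = 210.7 MPa, tensile.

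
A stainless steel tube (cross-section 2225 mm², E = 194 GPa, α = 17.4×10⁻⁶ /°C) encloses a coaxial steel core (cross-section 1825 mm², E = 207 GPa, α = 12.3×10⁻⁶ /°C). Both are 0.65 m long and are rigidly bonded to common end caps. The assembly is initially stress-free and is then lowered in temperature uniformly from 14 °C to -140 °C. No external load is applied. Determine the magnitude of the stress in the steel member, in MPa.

The stainless steel has the larger α, so on cooling it would change length more than the steel if both were free. The rigid plates force a common final length, so the stainless steel is put into tension and the steel into compression, with equal and opposite forces P (no external load).
Equating the net (thermal + elastic) strains gives |α₁ − α₂|·ΔT = P·[1/(A₁E₁) + 1/(A₂E₂)].
|α₁ − α₂|·ΔT = 5.1×10⁻⁶ × 154 = 0.0007854.
1/(A₁E₁) + 1/(A₂E₂) = 1/(2225×194×10³) + 1/(1825×207×10³) = 4.964×10⁻⁹ N⁻¹.
P = 0.0007854 / 4.964×10⁻⁹ = 158200 N = 158.2 kN.
σ_{steel} = P/A₂ = 158200/1825 = 86.7 MPa, compressive.

σ ≈ 86.7 MPa (compressive)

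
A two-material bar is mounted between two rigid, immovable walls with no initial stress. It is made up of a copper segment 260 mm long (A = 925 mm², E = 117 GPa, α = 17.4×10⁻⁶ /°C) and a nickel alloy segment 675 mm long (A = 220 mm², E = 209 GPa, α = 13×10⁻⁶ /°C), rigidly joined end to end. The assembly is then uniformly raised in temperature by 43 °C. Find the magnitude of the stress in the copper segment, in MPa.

If the supports were absent, the total length change would be Σ αᵢΔT Lᵢ = 17.4×10⁻⁶×43×260 + 13×10⁻⁶×43×675 = 0.5719 mm.
The walls prevent any net length change, so an axial force P (same in every segment) develops. Compatibility: P · Σ Lᵢ/(AᵢEᵢ) = δ_free.
The series flexibility is Σ Lᵢ/(AᵢEᵢ) = 260/(925×117×10³) + 675/(220×209×10³) = 1.708×10⁻⁵ mm/N.
Hence P = δ_free / Σ(L/AE) = 0.5719/1.708×10⁻⁵ = 33.48 kN (compressive).
σ_{copper} = P / A = 33480 / 925 = 36.19 MPa.

σ ≈ 36.2 MPa (compressive)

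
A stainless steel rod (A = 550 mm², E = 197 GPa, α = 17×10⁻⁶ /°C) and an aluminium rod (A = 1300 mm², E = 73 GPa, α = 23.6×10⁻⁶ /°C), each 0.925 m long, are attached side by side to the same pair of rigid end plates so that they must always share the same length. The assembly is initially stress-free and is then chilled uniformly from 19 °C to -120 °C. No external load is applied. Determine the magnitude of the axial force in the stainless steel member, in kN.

Both members must finish at the same length. With the larger α, the aluminium tends to over-contract; the plates restrain it, putting the aluminium in tension and the stainless steel in compression. With no external load the two internal forces are equal and opposite, magnitude P.
Equating the net (thermal + elastic) strains gives |α₁ − α₂|·ΔT = P·[1/(A₁E₁) + 1/(A₂E₂)].
|α₁ − α₂|·ΔT = 6.6×10⁻⁶ × 139 = 0.0009174.
1/(A₁E₁) + 1/(A₂E₂) = 1/(550×197×10³) + 1/(1300×73×10³) = 1.977×10⁻⁸ N⁻¹.
P = 0.0009174 / 1.977×10⁻⁸ = 46410 N = 46.41 kN.

P ≈ 46.4 kN (compressive in the stainless steel)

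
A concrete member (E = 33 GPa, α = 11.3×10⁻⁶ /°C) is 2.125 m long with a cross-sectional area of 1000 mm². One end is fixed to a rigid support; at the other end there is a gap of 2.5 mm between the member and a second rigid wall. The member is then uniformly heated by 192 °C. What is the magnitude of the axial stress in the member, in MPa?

σ ≈ 32.8 MPa (compressive)

Unrestrained expansion: δ_free = αΔT L = 11.3×10⁻⁶ × 192 × 2125 = 4.61 mm.
The gap closes (δ_free > 2.5 mm) and the wall then resists a further 4.61 − 2.5 = 2.11 mm of expansion.
Compatibility: PL/(AE) = 2.11 mm, so σ = P/A = E × (2.11/2125) = 32.77 MPa.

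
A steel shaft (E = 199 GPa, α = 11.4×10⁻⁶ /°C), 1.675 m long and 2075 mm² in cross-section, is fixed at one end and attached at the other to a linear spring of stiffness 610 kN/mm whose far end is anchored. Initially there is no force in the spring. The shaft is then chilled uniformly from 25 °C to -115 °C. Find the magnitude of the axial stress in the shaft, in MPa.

If the spring were absent the shaft would shorten by αΔT L = 11.4×10⁻⁶ × 140 × 1675 = 2.673 mm.
With a force P in the spring, the elastic change of the shaft is PL/(AE) and that of the spring is P/k; compatibility requires their sum to equal δ_free.
So P = δ_free / [L/(AE) + 1/k] = 2.673 / [ 1675/(2075×199×10³) + 1/(610×10³) ].
P = 2.673 / 5.696×10⁻⁶ = 469300 N.
σ = P/A = 469300/2075 = 226.2 MPa.

σ ≈ 226 MPa (tensile)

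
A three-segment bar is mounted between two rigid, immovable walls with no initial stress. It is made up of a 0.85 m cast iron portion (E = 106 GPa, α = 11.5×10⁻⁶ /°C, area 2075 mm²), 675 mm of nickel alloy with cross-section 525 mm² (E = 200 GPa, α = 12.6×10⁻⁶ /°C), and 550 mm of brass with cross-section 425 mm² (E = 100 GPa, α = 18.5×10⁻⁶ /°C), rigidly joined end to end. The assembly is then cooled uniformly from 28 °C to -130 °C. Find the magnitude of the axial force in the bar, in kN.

P ≈ 194 kN (tensile)

Free thermal contraction of the whole bar: Σ αᵢΔT Lᵢ = 11.5×10⁻⁶×158×850 + 12.6×10⁻⁶×158×675 + 18.5×10⁻⁶×158×550 = 4.496 mm.
Since the ends are fixed, an axial force P builds up, equal in every segment, with P · Σ Lᵢ/(AᵢEᵢ) = δ_free.
Σ Lᵢ/(AᵢEᵢ) = 850/(2075×106×10³) + 675/(525×200×10³) + 550/(425×100×10³) = 2.323×10⁻⁵ mm/N.
So P = 4.496 / 2.323×10⁻⁵ = 193.5 kN, tensile.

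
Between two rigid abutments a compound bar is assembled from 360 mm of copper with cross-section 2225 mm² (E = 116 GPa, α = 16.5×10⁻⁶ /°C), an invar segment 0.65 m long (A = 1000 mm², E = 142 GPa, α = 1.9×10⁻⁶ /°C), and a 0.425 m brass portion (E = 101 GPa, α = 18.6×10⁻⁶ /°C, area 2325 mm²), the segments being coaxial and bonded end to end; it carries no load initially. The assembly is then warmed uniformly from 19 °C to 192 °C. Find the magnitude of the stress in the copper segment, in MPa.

σ ≈ 151 MPa (compressive)

With the walls removed the bar would change length by δ_free = Σ αᵢΔT Lᵢ = 16.5×10⁻⁶×173×360 + 1.9×10⁻⁶×173×650 + 18.6×10⁻⁶×173×425 = 2.609 mm.
The walls prevent any net length change, so an axial force P (same in every segment) develops. Compatibility: P · Σ Lᵢ/(AᵢEᵢ) = δ_free.
Σ Lᵢ/(AᵢEᵢ) = 360/(2225×116×10³) + 650/(1000×142×10³) + 425/(2325×101×10³) = 7.782×10⁻⁶ mm/N.
Hence P = δ_free / Σ(L/AE) = 2.609/7.782×10⁻⁶ = 335.2 kN (compressive).
σ_{copper} = P / A = 335200 / 2225 = 150.7 MPa.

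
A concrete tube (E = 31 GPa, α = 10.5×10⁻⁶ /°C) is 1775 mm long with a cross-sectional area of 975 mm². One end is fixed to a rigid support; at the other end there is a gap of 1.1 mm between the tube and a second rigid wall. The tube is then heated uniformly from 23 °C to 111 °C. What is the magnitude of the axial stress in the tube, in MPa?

σ ≈ 9.43 MPa (compressive)

Unrestrained expansion: δ_free = αΔT L = 10.5×10⁻⁶ × 88 × 1775 = 1.64 mm.
After closing the 1.1 mm clearance, 1.64 − 1.1 = 0.5401 mm of expansion remains to be suppressed by the wall.
That suppressed elongation corresponds to σ = E·Δ/L = 31×10³ × 0.5401/1775 = 9.433 MPa.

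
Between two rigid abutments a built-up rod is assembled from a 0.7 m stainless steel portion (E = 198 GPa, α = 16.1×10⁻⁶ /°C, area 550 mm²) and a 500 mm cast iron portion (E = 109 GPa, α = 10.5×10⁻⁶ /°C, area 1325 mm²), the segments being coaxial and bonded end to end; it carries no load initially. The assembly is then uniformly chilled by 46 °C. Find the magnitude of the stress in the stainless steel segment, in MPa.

With the walls removed the bar would change length by δ_free = Σ αᵢΔT Lᵢ = 16.1×10⁻⁶×46×700 + 10.5×10⁻⁶×46×500 = 0.7599 mm.
Since the ends are fixed, an axial force P builds up, equal in every segment, with P · Σ Lᵢ/(AᵢEᵢ) = δ_free.
Σ Lᵢ/(AᵢEᵢ) = 700/(550×198×10³) + 500/(1325×109×10³) = 9.89×10⁻⁶ mm/N.
So P = 0.7599 / 9.89×10⁻⁶ = 76.84 kN, tensile.
σ_{stainless steel} = P / A = 76840 / 550 = 139.7 MPa.

σ ≈ 140 MPa (tensile)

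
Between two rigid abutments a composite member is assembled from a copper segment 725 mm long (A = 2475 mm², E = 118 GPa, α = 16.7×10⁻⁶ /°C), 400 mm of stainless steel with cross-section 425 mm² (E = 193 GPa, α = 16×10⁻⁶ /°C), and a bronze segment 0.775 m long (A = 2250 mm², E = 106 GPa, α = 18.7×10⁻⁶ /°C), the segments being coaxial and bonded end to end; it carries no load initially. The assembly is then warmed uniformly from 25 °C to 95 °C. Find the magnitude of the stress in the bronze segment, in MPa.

With the walls removed the bar would change length by δ_free = Σ αᵢΔT Lᵢ = 16.7×10⁻⁶×70×725 + 16×10⁻⁶×70×400 + 18.7×10⁻⁶×70×775 = 2.31 mm.
Since the ends are fixed, an axial force P builds up, equal in every segment, with P · Σ Lᵢ/(AᵢEᵢ) = δ_free.
Σ Lᵢ/(AᵢEᵢ) = 725/(2475×118×10³) + 400/(425×193×10³) + 775/(2250×106×10³) = 1.061×10⁻⁵ mm/N.
P = 2.31 / 1.061×10⁻⁵ = 217800 N = 217.8 kN, compressive.
σ_{bronze} = P / A = 217800 / 2250 = 96.78 MPa.

σ ≈ 96.8 MPa (compressive)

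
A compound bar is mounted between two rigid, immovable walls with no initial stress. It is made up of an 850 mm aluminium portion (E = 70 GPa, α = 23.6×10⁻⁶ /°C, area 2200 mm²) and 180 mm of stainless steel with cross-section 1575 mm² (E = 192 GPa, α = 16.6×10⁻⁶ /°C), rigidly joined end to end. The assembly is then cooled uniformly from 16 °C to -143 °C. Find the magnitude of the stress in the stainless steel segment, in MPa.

With the walls removed the bar would change length by δ_free = Σ αᵢΔT Lᵢ = 23.6×10⁻⁶×159×850 + 16.6×10⁻⁶×159×180 = 3.665 mm.
The rigid supports impose zero overall length change; the single axial force P common to all segments must satisfy P Σ Lᵢ/(AᵢEᵢ) = δ_free.
The series flexibility is Σ Lᵢ/(AᵢEᵢ) = 850/(2200×70×10³) + 180/(1575×192×10³) = 6.115×10⁻⁶ mm/N.
Hence P = δ_free / Σ(L/AE) = 3.665/6.115×10⁻⁶ = 599.3 kN (tensile).
σ_{stainless steel} = P / A = 599300 / 1575 = 380.5 MPa.

σ ≈ 381 MPa (tensile)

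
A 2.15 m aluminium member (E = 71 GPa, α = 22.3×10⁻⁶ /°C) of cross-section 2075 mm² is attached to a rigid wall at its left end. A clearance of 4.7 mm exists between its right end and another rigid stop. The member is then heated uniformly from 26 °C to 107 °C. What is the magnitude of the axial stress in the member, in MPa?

Unrestrained expansion: δ_free = αΔT L = 22.3×10⁻⁶ × 81 × 2150 = 3.884 mm.
Since δ_free = 3.88 mm is less than the 4.7 mm gap, the member never touches the wall. No axial force develops.

σ ≈ 0 MPa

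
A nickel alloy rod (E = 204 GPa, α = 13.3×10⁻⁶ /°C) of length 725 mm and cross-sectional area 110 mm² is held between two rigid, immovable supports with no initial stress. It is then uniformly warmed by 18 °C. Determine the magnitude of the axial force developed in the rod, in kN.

The ends cannot move, so σ = EαΔT = 204×10³ × 13.3×10⁻⁶ × 18 = 48.84 MPa.
P = AEαΔT = 110 × 204×10³ × 13.3×10⁻⁶ × 18 = 5.372 kN (compressive).

P ≈ 5.37 kN (compressive)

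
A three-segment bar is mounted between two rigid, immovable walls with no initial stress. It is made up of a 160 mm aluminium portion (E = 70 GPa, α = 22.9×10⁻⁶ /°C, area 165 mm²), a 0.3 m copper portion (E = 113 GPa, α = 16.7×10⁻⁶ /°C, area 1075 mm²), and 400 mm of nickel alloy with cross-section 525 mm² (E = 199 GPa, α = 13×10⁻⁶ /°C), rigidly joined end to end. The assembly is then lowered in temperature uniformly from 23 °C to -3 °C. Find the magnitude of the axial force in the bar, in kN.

P ≈ 17.9 kN (tensile)

With the walls removed the bar would change length by δ_free = Σ αᵢΔT Lᵢ = 22.9×10⁻⁶×26×160 + 16.7×10⁻⁶×26×300 + 13×10⁻⁶×26×400 = 0.3607 mm.
The walls prevent any net length change, so an axial force P (same in every segment) develops. Compatibility: P · Σ Lᵢ/(AᵢEᵢ) = δ_free.
Σ Lᵢ/(AᵢEᵢ) = 160/(165×70×10³) + 300/(1075×113×10³) + 400/(525×199×10³) = 2.015×10⁻⁵ mm/N.
So P = 0.3607 / 2.015×10⁻⁵ = 17.9 kN, tensile.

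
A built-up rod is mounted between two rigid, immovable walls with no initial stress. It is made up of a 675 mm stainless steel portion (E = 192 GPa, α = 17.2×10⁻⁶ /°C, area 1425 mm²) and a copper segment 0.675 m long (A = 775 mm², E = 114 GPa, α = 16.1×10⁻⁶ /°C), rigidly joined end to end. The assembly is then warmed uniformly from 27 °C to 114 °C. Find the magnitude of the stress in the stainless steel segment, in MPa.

σ ≈ 136 MPa (compressive)

With the walls removed the bar would change length by δ_free = Σ αᵢΔT Lᵢ = 17.2×10⁻⁶×87×675 + 16.1×10⁻⁶×87×675 = 1.956 mm.
The rigid supports impose zero overall length change; the single axial force P common to all segments must satisfy P Σ Lᵢ/(AᵢEᵢ) = δ_free.
Σ Lᵢ/(AᵢEᵢ) = 675/(1425×192×10³) + 675/(775×114×10³) = 1.011×10⁻⁵ mm/N.
So P = 1.956 / 1.011×10⁻⁵ = 193.5 kN, compressive.
σ_{stainless steel} = P / A = 193500 / 1425 = 135.8 MPa.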